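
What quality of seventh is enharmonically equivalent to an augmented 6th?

minor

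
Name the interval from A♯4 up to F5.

Counting letters A–B–C–D–E–F gives a sixth.
A#→F = 7 semitones, 2 narrower than the major sixth (9), so diminished.

diminished sixth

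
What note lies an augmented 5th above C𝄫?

Gb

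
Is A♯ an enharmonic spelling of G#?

No

Two spellings are enharmonically equivalent only if they share a pitch class.
Here A# → 10, G# → 8; 8 ≠ 10, so they are not.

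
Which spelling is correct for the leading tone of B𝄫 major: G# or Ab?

Ab

Each scale degree takes a distinct letter name. Degree 7 of a scale on B must use the letter A.
Ab and G# are enharmonically the same pitch, but only Ab uses the letter A, so it is the correct spelling here.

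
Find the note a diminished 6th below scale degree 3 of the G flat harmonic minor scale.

D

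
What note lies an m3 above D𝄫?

Fbb

A third above D lands on the letter F.
A minor third spans 3 semitones, so Dbb moves to pitch class 3. On the letter F that is Fbb.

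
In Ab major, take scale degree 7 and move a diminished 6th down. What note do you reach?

Scale degree 7 of Ab major is G.
A diminished sixth (7 semitones) below G lands on the letter B, giving B#.

B#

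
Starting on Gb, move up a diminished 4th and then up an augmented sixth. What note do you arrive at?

A diminished fourth up from Gb is Cbb (letter C, 4 semitones up).
An augmented sixth up from Cbb is Ab (letter A, 10 semitones up).

Ab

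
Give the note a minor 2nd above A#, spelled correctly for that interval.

B

A second above A lands on the letter B.
A minor second spans 1 semitone, so A# moves to pitch class 11. On the letter B that is B.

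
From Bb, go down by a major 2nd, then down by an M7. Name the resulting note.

Bbb

A major second down from Bb is Ab (letter A, 2 semitones down).
A major seventh down from Ab is Bbb (letter B, 11 semitones down).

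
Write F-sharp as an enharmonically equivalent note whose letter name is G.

Gb

F# is pitch class 6. The letter G alone is pitch class 7.
To reach pitch class 6 from G requires an offset of -1 semitone, i.e. flat: Gb.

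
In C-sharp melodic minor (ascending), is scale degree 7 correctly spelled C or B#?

Each scale degree takes a distinct letter name. Degree 7 of a scale on C must use the letter B.
B# and C are enharmonically the same pitch, but only B# uses the letter B, so it is the correct spelling here.

B#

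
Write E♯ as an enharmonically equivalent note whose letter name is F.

Plain F sits at the same pitch as E#, so on the letter F the same pitch needs a natural: F.

F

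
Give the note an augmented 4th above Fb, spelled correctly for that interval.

Bb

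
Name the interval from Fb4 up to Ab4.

major third

The letter names run F→A, a span of 2 letter steps, so the interval is some kind of third.
Fb to Ab is 4 semitones. A major third is 4, so 4 makes it major.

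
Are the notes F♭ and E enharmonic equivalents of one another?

Fb is pitch class 4; E is pitch class 4.
All spellings map to pitch class 4, so they are enharmonically equivalent.

Yes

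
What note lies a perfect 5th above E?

B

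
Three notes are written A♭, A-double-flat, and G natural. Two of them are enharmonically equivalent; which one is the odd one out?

In 12-tone equal temperament, enharmonic equivalents share a pitch class. Ab is pitch class 8; Abb is pitch class 7; G is pitch class 7.
Abb and G share pitch class 7, while Ab is pitch class 8.

Ab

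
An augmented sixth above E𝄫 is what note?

A sixth above E lands on the letter C.
An augmented sixth spans 10 semitones, so Ebb moves to pitch class 0. On the letter C that is C.

C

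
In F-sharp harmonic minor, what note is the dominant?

C#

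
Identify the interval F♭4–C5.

augmented fifth

The letter names run F→C, a span of 4 letter steps, so the interval is some kind of fifth.
Fb to C is 8 semitones. A perfect fifth is 7, so 8 makes it augmented.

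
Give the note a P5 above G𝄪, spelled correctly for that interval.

G up a perfect fifth is D, so the target letter is D.
From G##, a perfect fifth is 7 semitones up: D##.

D##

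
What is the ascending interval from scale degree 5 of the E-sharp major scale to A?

diminished seventh

Scale degree 5 of E# major is B#.
B# up to A: letters B→A make it a seventh; 9 semitones makes it diminished.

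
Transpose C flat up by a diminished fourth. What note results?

Fbb

C up a perfect fourth is F, so the target letter is F.
From Cb, a diminished fourth is 4 semitones up: Fbb.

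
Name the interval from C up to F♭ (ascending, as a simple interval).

diminished fourth

Counting letters C–D–E–F gives a fourth.
C→Fb = 4 semitones, 1 narrower than the perfect fourth (5), so diminished.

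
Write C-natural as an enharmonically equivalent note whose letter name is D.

Plain D sits 2 semitones above C, so on the letter D the same pitch needs a double flat: Dbb.

Dbb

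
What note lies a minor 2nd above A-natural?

A up a major second is B, so the target letter is B.
From A, a minor second is 1 semitone up: Bb.

Bb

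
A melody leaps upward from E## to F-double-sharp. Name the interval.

minor second

Counting letters E–F gives a second.
E##→F## = 1 semitone, 1 narrower than the major second (2), so minor.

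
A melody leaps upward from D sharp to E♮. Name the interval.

minor second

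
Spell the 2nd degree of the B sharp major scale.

The B# major scale runs B# C## D## E# F## G## A##.
Degree 2 is C##.

C##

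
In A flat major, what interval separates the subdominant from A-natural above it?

augmented fifth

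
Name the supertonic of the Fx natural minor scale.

G##

The F## natural minor scale runs F## G## A# B# C## D# E#.
Degree 2 is G##.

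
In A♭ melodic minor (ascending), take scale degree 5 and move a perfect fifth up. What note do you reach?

Bb

Scale degree 5 of Ab melodic minor (ascending) is Eb.
A perfect fifth (7 semitones) above Eb lands on the letter B, giving Bb.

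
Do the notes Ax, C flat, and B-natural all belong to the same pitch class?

A## is pitch class 11; Cb is pitch class 11; B is pitch class 11.
All spellings map to pitch class 11, so they are enharmonically equivalent.

Yes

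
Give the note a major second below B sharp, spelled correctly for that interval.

A#

A second below B lands on the letter A.
A major second spans 2 semitones, so B# moves to pitch class 10. On the letter A that is A#.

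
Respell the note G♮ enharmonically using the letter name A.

Abb

Plain A sits 2 semitones above G, so on the letter A the same pitch needs a double flat: Abb.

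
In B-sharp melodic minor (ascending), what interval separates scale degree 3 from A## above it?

Scale degree 3 of B# melodic minor (ascending) is D#.
D# up to A##: letters D→A make it a fifth; 8 semitones makes it augmented.

augmented fifth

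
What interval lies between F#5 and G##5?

Counting letters F–G gives a second.
F#→G## = 3 semitones, 1 wider than the major second (2), so augmented.

augmented second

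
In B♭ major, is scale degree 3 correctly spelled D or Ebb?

D

Each scale degree takes a distinct letter name. Degree 3 of a scale on B must use the letter D.
D and Ebb are enharmonically the same pitch, but only D uses the letter D, so it is the correct spelling here.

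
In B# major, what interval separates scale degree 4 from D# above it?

Scale degree 4 of B# major is E#.
E# up to D#: letters E→D make it a seventh; 10 semitones makes it minor.

minor seventh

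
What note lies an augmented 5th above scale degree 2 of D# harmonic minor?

B##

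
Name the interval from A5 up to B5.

Counting letters A–B gives a second.
A→B = 2 semitones, exactly the major second.

major second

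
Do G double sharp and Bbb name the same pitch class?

Yes

G## = pitch class 9 and Bbb = pitch class 9 — the same pitch class, so they are enharmonic equivalents.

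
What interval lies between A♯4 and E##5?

The letter names run A→E, a span of 4 letter steps, so the interval is some kind of fifth.
A# to E## is 8 semitones. A perfect fifth is 7, so 8 makes it augmented.

augmented fifth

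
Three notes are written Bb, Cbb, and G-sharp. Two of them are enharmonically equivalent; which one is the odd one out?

G#

In 12-tone equal temperament, enharmonic equivalents share a pitch class. Bb is pitch class 10; Cbb is pitch class 10; G# is pitch class 8.
Bb and Cbb share pitch class 10, while G# is pitch class 8.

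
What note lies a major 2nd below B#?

A#

A second below B lands on the letter A.
A major second spans 2 semitones, so B# moves to pitch class 10. On the letter A that is A#.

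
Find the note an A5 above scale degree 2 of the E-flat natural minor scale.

Scale degree 2 of Eb natural minor is F.
An augmented fifth (8 semitones) above F lands on the letter C, giving C#.

C#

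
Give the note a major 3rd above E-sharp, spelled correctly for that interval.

G##

A third above E lands on the letter G.
A major third spans 4 semitones, so E# moves to pitch class 9. On the letter G that is G##.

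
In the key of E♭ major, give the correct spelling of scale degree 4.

Ab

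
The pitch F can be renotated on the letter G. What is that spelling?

Gbb

Plain G sits 2 semitones above F, so on the letter G the same pitch needs a double flat: Gbb.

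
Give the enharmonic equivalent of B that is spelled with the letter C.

Cb

Plain C sits 1 semitone above B, so on the letter C the same pitch needs a flat: Cb.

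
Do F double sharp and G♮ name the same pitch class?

Yes

F## is pitch class 7; G is pitch class 7.
All spellings map to pitch class 7, so they are enharmonically equivalent.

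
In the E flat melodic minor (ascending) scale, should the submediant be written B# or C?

Each scale degree takes a distinct letter name. Degree 6 of a scale on E must use the letter C.
C and B# are enharmonically the same pitch, but only C uses the letter C, so it is the correct spelling here.

C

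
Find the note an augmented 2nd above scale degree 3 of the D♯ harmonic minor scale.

G##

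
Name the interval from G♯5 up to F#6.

The letter names run G→F, a span of 6 letter steps, so the interval is some kind of seventh.
G# to F# is 10 semitones. A major seventh is 11, so 10 makes it minor.

minor seventh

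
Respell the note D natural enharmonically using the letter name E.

Ebb

D is pitch class 2. The letter E alone is pitch class 4.
To reach pitch class 2 from E requires an offset of -2 semitones, i.e. double flat: Ebb.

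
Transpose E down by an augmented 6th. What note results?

Gb

E down a major sixth is G, so the target letter is G.
From E, an augmented sixth is 10 semitones down: Gb.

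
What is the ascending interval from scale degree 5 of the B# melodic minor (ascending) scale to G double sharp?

major second

Scale degree 5 of B# melodic minor (ascending) is F##.
F## up to G##: letters F→G make it a second; 2 semitones makes it major.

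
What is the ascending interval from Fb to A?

augmented third

The letter names run F→A, a span of 2 letter steps, so the interval is some kind of third.
Fb to A is 5 semitones. A major third is 4, so 5 makes it augmented.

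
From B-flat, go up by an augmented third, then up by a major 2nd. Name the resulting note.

E#

An augmented third up from Bb is D# (letter D, 5 semitones up).
A major second up from D# is E# (letter E, 2 semitones up).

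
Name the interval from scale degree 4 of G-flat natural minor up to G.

augmented fifth

Scale degree 4 of Gb natural minor is Cb.
Cb up to G: letters C→G make it a fifth; 8 semitones makes it augmented.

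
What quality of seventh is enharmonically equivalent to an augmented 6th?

An augmented sixth spans 10 semitones.
A seventh spanning 10 semitones is minor (the major seventh is 11).

minor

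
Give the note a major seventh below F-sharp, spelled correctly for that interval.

G

F down a major seventh is Gb, so the target letter is G.
From F#, a major seventh is 11 semitones down: G.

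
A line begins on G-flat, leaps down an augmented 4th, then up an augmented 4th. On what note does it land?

Gb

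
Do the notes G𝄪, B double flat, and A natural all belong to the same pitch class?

Yes

G## is pitch class 9; Bbb is pitch class 9; A is pitch class 9.
All spellings map to pitch class 9, so they are enharmonically equivalent.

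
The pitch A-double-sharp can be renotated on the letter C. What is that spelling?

Cb

Plain C sits 1 semitone above A##, so on the letter C the same pitch needs a flat: Cb.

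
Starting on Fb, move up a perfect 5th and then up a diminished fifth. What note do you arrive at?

A perfect fifth up from Fb is Cb (letter C, 7 semitones up).
A diminished fifth up from Cb is Gbb (letter G, 6 semitones up).

Gbb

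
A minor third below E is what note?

A third below E lands on the letter C.
A minor third spans 3 semitones, so E moves to pitch class 1. On the letter C that is C#.

C#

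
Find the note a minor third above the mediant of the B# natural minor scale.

F#

The mediant of B# natural minor is D#.
A minor third (3 semitones) above D# lands on the letter F, giving F#.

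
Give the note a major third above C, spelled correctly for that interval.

A third above C lands on the letter E.
A major third spans 4 semitones, so C moves to pitch class 4. On the letter E that is E.

E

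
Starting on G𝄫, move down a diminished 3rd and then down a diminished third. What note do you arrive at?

A diminished third down from Gbb is Eb (letter E, 2 semitones down).
A diminished third down from Eb is C# (letter C, 2 semitones down).

C#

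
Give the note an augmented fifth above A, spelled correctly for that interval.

E#

A up a perfect fifth is E, so the target letter is E.
From A, an augmented fifth is 8 semitones up: E#.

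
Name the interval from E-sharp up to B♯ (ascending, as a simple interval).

perfect fifth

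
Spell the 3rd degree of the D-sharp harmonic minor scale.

The D# harmonic minor scale runs D# E# F# G# A# B C##.
Degree 3 is F#.

F#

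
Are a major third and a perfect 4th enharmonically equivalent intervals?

A major third spans 4 semitones; a perfect fourth spans 5.
The spans differ, so they are not enharmonic equivalents.

No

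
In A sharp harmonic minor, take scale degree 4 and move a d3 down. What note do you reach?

Scale degree 4 of A# harmonic minor is D#.
A diminished third (2 semitones) below D# lands on the letter B, giving B##.

B##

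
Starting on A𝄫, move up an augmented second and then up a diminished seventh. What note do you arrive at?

Abb

An augmented second up from Abb is Bb (letter B, 3 semitones up).
A diminished seventh up from Bb is Abb (letter A, 9 semitones up).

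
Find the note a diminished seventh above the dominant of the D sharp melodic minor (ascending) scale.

G

The dominant of D# melodic minor (ascending) is A#.
A diminished seventh (9 semitones) above A# lands on the letter G, giving G.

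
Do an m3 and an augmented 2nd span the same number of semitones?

Yes

A minor third spans 3 semitones; an augmented second spans 3.
They are enharmonically equivalent.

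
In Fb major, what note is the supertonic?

Degree 2 takes the letter 1 step above F, which is G.
In major, degree 2 sits 2 semitones above the tonic. Fb + 2 semitones is pitch class 6, spelled on G as Gb.

Gb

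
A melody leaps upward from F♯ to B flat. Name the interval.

diminished fourth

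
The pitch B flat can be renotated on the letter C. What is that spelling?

Cbb

Bb is pitch class 10. The letter C alone is pitch class 0.
To reach pitch class 10 from C requires an offset of -2 semitones, i.e. double flat: Cbb.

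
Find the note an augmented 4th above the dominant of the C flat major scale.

The dominant of Cb major is Gb.
An augmented fourth (6 semitones) above Gb lands on the letter C, giving C.

C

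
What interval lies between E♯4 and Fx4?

major second

The letter names run E→F, a span of 1 letter step, so the interval is some kind of second.
E# to F## is 2 semitones. A major second is 2, so 2 makes it major.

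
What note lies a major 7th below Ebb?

Fbb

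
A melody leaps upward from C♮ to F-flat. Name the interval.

The letter names run C→F, a span of 3 letter steps, so the interval is some kind of fourth.
C to Fb is 4 semitones. A perfect fourth is 5, so 4 makes it diminished.

diminished fourth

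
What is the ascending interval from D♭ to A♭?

Counting letters D–E–F–G–A gives a fifth.
Db→Ab = 7 semitones, exactly the perfect fifth.

perfect fifth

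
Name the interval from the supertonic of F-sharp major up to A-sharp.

major second

The supertonic of F# major is G#.
G# up to A#: letters G→A make it a second; 2 semitones makes it major.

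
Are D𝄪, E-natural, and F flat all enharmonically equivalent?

Yes

D## is pitch class 4; E is pitch class 4; Fb is pitch class 4.
All spellings map to pitch class 4, so they are enharmonically equivalent.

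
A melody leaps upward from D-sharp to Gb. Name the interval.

doubly diminished fourth

The letter names run D→G, a span of 3 letter steps, so the interval is some kind of fourth.
D# to Gb is 3 semitones. A perfect fourth is 5, so 3 makes it doubly diminished.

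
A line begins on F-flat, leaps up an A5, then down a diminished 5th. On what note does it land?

An augmented fifth up from Fb is C (letter C, 8 semitones up).
A diminished fifth down from C is F# (letter F, 6 semitones down).

F#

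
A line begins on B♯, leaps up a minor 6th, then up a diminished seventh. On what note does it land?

F

A minor sixth up from B# is G# (letter G, 8 semitones up).
A diminished seventh up from G# is F (letter F, 9 semitones up).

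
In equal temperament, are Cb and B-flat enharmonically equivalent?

No

Cb is pitch class 11; Bb is pitch class 10.
The pitch classes differ (11 vs. 10), so they are not enharmonic equivalents.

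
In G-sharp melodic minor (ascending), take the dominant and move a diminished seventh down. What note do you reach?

E##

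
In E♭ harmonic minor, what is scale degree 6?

Cb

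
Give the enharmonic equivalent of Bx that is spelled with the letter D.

B## is pitch class 1. The letter D alone is pitch class 2.
To reach pitch class 1 from D requires an offset of -1 semitone, i.e. flat: Db.

Db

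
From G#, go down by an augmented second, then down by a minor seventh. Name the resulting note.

An augmented second down from G# is F (letter F, 3 semitones down).
A minor seventh down from F is G (letter G, 10 semitones down).

G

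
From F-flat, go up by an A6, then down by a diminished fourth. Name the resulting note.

An augmented sixth up from Fb is D (letter D, 10 semitones up).
A diminished fourth down from D is A# (letter A, 4 semitones down).

A#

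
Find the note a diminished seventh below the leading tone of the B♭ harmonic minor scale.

B#

The leading tone of Bb harmonic minor is A.
A diminished seventh (9 semitones) below A lands on the letter B, giving B#.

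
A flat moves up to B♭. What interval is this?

major second

The letter names run A→B, a span of 1 letter step, so the interval is some kind of second.
Ab to Bb is 2 semitones. A major second is 2, so 2 makes it major.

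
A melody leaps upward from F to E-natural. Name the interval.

The letter names run F→E, a span of 6 letter steps, so the interval is some kind of seventh.
F to E is 11 semitones. A major seventh is 11, so 11 makes it major.

major seventh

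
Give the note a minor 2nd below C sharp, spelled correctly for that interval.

A second below C lands on the letter B.
A minor second spans 1 semitone, so C# moves to pitch class 0. On the letter B that is B#.

B#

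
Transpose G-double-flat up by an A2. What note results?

A second above G lands on the letter A.
An augmented second spans 3 semitones, so Gbb moves to pitch class 8. On the letter A that is Ab.

Ab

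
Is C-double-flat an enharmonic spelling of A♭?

No

Cbb is pitch class 10; Ab is pitch class 8.
The pitch classes differ (10 vs. 8), so they are not enharmonic equivalents.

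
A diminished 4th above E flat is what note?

Abb

A fourth above E lands on the letter A.
A diminished fourth spans 4 semitones, so Eb moves to pitch class 7. On the letter A that is Abb.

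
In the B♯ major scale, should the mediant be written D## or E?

Each scale degree takes a distinct letter name. Degree 3 of a scale on B must use the letter D.
D## and E are enharmonically the same pitch, but only D## uses the letter D, so it is the correct spelling here.

D##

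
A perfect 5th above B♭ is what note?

F

B up a perfect fifth is F#, so the target letter is F.
From Bb, a perfect fifth is 7 semitones up: F.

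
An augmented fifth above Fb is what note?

C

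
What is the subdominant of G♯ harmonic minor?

C#

The G# harmonic minor scale runs G# A# B C# D# E F##.
Degree 4 is C#.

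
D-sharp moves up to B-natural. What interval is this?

minor sixth

Counting letters D–E–F–G–A–B gives a sixth.
D#→B = 8 semitones, 1 narrower than the major sixth (9), so minor.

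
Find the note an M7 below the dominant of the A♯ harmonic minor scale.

The dominant of A# harmonic minor is E#.
A major seventh (11 semitones) below E# lands on the letter F, giving F#.

F#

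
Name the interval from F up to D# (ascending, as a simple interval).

augmented sixth

The letter names run F→D, a span of 5 letter steps, so the interval is some kind of sixth.
F to D# is 10 semitones. A major sixth is 9, so 10 makes it augmented.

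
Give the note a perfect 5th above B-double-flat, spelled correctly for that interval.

Fb

B up a perfect fifth is F#, so the target letter is F.
From Bbb, a perfect fifth is 7 semitones up: Fb.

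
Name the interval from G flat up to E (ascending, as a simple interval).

augmented sixth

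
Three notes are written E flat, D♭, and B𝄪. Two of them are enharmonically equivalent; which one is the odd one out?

Eb

In 12-tone equal temperament, enharmonic equivalents share a pitch class. Eb is pitch class 3; Db is pitch class 1; B## is pitch class 1.
Db and B## share pitch class 1, while Eb is pitch class 3.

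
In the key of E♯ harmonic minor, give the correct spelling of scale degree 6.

C#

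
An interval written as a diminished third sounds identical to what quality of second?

major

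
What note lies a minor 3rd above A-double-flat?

A up a major third is C#, so the target letter is C.
From Abb, a minor third is 3 semitones up: Cbb.

Cbb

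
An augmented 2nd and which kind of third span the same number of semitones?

minor

An augmented second spans 3 semitones.
A third spanning 3 semitones is minor (the major third is 4).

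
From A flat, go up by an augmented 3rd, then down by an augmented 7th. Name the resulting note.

Db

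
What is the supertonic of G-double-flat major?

Abb

Degree 2 takes the letter 1 step above G, which is A.
In major, degree 2 sits 2 semitones above the tonic. Gbb + 2 semitones is pitch class 7, spelled on A as Abb.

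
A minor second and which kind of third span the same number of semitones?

doubly diminished

A minor second spans 1 semitone.
A third spanning 1 semitone is doubly diminished (the major third is 4).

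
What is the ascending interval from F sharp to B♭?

diminished fourth

The letter names run F→B, a span of 3 letter steps, so the interval is some kind of fourth.
F# to Bb is 4 semitones. A perfect fourth is 5, so 4 makes it diminished.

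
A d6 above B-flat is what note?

B up a major sixth is G#, so the target letter is G.
From Bb, a diminished sixth is 7 semitones up: Gbb.

Gbb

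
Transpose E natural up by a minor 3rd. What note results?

A third above E lands on the letter G.
A minor third spans 3 semitones, so E moves to pitch class 7. On the letter G that is G.

G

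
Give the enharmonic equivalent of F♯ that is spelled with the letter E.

E##

Plain E sits 2 semitones below F#, so on the letter E the same pitch needs a double sharp: E##.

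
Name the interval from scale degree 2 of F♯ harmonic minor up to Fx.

major seventh

Scale degree 2 of F# harmonic minor is G#.
G# up to F##: letters G→F make it a seventh; 11 semitones makes it major.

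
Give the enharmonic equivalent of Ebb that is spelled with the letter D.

Plain D sits at the same pitch as Ebb, so on the letter D the same pitch needs a natural: D.

D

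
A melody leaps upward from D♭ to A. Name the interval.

augmented fifth

The letter names run D→A, a span of 4 letter steps, so the interval is some kind of fifth.
Db to A is 8 semitones. A perfect fifth is 7, so 8 makes it augmented.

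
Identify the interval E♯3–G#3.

minor third

Counting letters E–F–G gives a third.
E#→G# = 3 semitones, 1 narrower than the major third (4), so minor.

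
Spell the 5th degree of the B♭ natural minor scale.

F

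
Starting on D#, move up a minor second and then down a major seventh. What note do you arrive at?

F

A minor second up from D# is E (letter E, 1 semitone up).
A major seventh down from E is F (letter F, 11 semitones down).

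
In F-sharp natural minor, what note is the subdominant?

The F# natural minor scale runs F# G# A B C# D E.
Degree 4 is B.

B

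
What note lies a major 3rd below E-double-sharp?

C##

E down a major third is C, so the target letter is C.
From E##, a major third is 4 semitones down: C##.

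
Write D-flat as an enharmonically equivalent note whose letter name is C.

Db is pitch class 1. The letter C alone is pitch class 0.
To reach pitch class 1 from C requires an offset of +1 semitone, i.e. sharp: C#.

C#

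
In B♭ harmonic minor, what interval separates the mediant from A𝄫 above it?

diminished fifth

The mediant of Bb harmonic minor is Db.
Db up to Abb: letters D→A make it a fifth; 6 semitones makes it diminished.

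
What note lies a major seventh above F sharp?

E#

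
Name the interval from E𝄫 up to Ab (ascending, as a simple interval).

augmented fourth

Counting letters E–F–G–A gives a fourth.
Ebb→Ab = 6 semitones, 1 wider than the perfect fourth (5), so augmented.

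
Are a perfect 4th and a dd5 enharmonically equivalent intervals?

A perfect fourth spans 5 semitones; a doubly diminished fifth spans 5.
They are enharmonically equivalent.

Yes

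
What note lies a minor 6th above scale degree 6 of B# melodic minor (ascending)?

E#

Scale degree 6 of B# melodic minor (ascending) is G##.
A minor sixth (8 semitones) above G## lands on the letter E, giving E#.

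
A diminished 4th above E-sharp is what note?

A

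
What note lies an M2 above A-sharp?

A second above A lands on the letter B.
A major second spans 2 semitones, so A# moves to pitch class 0. On the letter B that is B#.

B#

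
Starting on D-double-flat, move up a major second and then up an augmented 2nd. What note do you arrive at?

F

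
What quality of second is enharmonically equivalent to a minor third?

A minor third spans 3 semitones.
A second spanning 3 semitones is augmented (the major second is 2).

augmented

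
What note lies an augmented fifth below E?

Ab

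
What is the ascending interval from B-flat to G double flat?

The letter names run B→G, a span of 5 letter steps, so the interval is some kind of sixth.
Bb to Gbb is 7 semitones. A major sixth is 9, so 7 makes it diminished.

diminished sixth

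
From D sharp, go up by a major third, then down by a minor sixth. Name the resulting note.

A major third up from D# is F## (letter F, 4 semitones up).
A minor sixth down from F## is A## (letter A, 8 semitones down).

A##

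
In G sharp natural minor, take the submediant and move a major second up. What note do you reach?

F#

The submediant of G# natural minor is E.
A major second (2 semitones) above E lands on the letter F, giving F#.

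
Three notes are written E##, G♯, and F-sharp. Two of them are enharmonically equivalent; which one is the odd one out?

G#

In 12-tone equal temperament, enharmonic equivalents share a pitch class. E## is pitch class 6; G# is pitch class 8; F# is pitch class 6.
E## and F# share pitch class 6, while G# is pitch class 8.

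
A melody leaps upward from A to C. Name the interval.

Counting letters A–B–C gives a third.
A→C = 3 semitones, 1 narrower than the major third (4), so minor.

minor third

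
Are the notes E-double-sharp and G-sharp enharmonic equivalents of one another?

No

Two spellings are enharmonically equivalent only if they share a pitch class.
Here E## → 6, G# → 8; 6 ≠ 8, so they are not.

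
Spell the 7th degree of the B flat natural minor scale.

Ab

The Bb natural minor scale runs Bb C Db Eb F Gb Ab.
Degree 7 is Ab.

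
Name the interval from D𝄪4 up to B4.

diminished sixth

The letter names run D→B, a span of 5 letter steps, so the interval is some kind of sixth.
D## to B is 7 semitones. A major sixth is 9, so 7 makes it diminished.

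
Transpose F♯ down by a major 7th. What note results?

G

A seventh below F lands on the letter G.
A major seventh spans 11 semitones, so F# moves to pitch class 7. On the letter G that is G.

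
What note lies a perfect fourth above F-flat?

A fourth above F lands on the letter B.
A perfect fourth spans 5 semitones, so Fb moves to pitch class 9. On the letter B that is Bbb.

Bbb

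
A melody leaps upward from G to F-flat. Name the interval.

diminished seventh

Counting letters G–A–B–C–D–E–F gives a seventh.
G→Fb = 9 semitones, 2 narrower than the major seventh (11), so diminished.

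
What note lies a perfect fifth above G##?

D##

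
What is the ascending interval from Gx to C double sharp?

perfect fourth

The letter names run G→C, a span of 3 letter steps, so the interval is some kind of fourth.
G## to C## is 5 semitones. A perfect fourth is 5, so 5 makes it perfect.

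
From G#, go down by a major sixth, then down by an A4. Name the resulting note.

F

A major sixth down from G# is B (letter B, 9 semitones down).
An augmented fourth down from B is F (letter F, 6 semitones down).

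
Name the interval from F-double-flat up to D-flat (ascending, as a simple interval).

Counting letters F–G–A–B–C–D gives a sixth.
Fbb→Db = 10 semitones, 1 wider than the major sixth (9), so augmented.

augmented sixth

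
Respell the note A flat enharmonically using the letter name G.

Plain G sits 1 semitone below Ab, so on the letter G the same pitch needs a sharp: G#.

G#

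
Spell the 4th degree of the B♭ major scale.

Eb

The Bb major scale runs Bb C D Eb F G A.
Degree 4 is Eb.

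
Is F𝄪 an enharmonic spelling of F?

F## is pitch class 7; F is pitch class 5.
The pitch classes differ (7 vs. 5), so they are not enharmonic equivalents.

No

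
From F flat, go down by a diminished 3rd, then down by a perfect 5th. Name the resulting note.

G

A diminished third down from Fb is D (letter D, 2 semitones down).
A perfect fifth down from D is G (letter G, 7 semitones down).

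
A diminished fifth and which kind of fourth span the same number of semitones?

A diminished fifth spans 6 semitones.
A fourth spanning 6 semitones is augmented (the perfect fourth is 5).

augmented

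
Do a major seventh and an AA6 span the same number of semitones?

A major seventh spans 11 semitones; a doubly augmented sixth spans 11.
They are enharmonically equivalent.

Yes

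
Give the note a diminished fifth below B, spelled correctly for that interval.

E#

A fifth below B lands on the letter E.
A diminished fifth spans 6 semitones, so B moves to pitch class 5. On the letter E that is E#.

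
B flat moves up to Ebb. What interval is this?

diminished fourth

The letter names run B→E, a span of 3 letter steps, so the interval is some kind of fourth.
Bb to Ebb is 4 semitones. A perfect fourth is 5, so 4 makes it diminished.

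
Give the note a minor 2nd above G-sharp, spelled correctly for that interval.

A second above G lands on the letter A.
A minor second spans 1 semitone, so G# moves to pitch class 9. On the letter A that is A.

A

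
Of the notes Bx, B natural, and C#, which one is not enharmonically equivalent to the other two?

B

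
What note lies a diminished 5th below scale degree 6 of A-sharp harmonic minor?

Scale degree 6 of A# harmonic minor is F#.
A diminished fifth (6 semitones) below F# lands on the letter B, giving B#.

B#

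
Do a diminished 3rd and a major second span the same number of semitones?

A diminished third spans 2 semitones; a major second spans 2.
They are enharmonically equivalent.

Yes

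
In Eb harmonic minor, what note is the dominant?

Bb

Degree 5 takes the letter 4 steps above E, which is B.
In harmonic minor, degree 5 sits 7 semitones above the tonic. Eb + 7 semitones is pitch class 10, spelled on B as Bb.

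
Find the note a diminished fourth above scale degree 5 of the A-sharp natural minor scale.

Scale degree 5 of A# natural minor is E#.
A diminished fourth (4 semitones) above E# lands on the letter A, giving A.

A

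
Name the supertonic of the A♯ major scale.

Degree 2 takes the letter 1 step above A, which is B.
In major, degree 2 sits 2 semitones above the tonic. A# + 2 semitones is pitch class 0, spelled on B as B#.

B#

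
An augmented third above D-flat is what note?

D up a major third is F#, so the target letter is F.
From Db, an augmented third is 5 semitones up: F#.

F#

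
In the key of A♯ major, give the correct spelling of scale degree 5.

E#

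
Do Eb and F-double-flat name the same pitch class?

Yes

Eb is pitch class 3; Fbb is pitch class 3.
All spellings map to pitch class 3, so they are enharmonically equivalent.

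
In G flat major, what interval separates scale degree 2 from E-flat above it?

perfect fifth

Scale degree 2 of Gb major is Ab.
Ab up to Eb: letters A→E make it a fifth; 7 semitones makes it perfect.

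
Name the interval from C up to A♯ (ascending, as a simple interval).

augmented sixth

Counting letters C–D–E–F–G–A gives a sixth.
C→A# = 10 semitones, 1 wider than the major sixth (9), so augmented.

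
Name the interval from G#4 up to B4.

minor third

Counting letters G–A–B gives a third.
G#→B = 3 semitones, 1 narrower than the major third (4), so minor.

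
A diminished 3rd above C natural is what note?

Ebb

C up a major third is E, so the target letter is E.
From C, a diminished third is 2 semitones up: Ebb.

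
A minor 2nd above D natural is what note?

Eb

A second above D lands on the letter E.
A minor second spans 1 semitone, so D moves to pitch class 3. On the letter E that is Eb.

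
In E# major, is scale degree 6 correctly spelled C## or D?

Each scale degree takes a distinct letter name. Degree 6 of a scale on E must use the letter C.
C## and D are enharmonically the same pitch, but only C## uses the letter C, so it is the correct spelling here.

C##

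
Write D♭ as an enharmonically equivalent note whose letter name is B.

B##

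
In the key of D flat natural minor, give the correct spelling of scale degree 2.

Eb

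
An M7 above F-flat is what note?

A seventh above F lands on the letter E.
A major seventh spans 11 semitones, so Fb moves to pitch class 3. On the letter E that is Eb.

Eb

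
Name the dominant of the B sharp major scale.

F##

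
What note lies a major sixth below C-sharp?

A sixth below C lands on the letter E.
A major sixth spans 9 semitones, so C# moves to pitch class 4. On the letter E that is E.

E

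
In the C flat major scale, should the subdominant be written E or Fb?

Each scale degree takes a distinct letter name. Degree 4 of a scale on C must use the letter F.
Fb and E are enharmonically the same pitch, but only Fb uses the letter F, so it is the correct spelling here.

Fb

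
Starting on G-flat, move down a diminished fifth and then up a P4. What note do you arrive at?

F

A diminished fifth down from Gb is C (letter C, 6 semitones down).
A perfect fourth up from C is F (letter F, 5 semitones up).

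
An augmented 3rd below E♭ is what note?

Cbb

E down a major third is C, so the target letter is C.
From Eb, an augmented third is 5 semitones down: Cbb.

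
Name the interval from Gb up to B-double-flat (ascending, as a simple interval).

minor third

Counting letters G–A–B gives a third.
Gb→Bbb = 3 semitones, 1 narrower than the major third (4), so minor.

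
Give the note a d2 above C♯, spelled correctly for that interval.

Db

A second above C lands on the letter D.
A diminished second spans 0 semitones, so C# moves to pitch class 1. On the letter D that is Db.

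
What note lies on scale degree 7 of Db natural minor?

Cb

Degree 7 takes the letter 6 steps above D, which is C.
In natural minor, degree 7 sits 10 semitones above the tonic. Db + 10 semitones is pitch class 11, spelled on C as Cb.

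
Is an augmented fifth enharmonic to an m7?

No

An augmented fifth spans 8 semitones; a minor seventh spans 10.
The spans differ, so they are not enharmonic equivalents.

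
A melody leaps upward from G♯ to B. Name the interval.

minor third

Counting letters G–A–B gives a third.
G#→B = 3 semitones, 1 narrower than the major third (4), so minor.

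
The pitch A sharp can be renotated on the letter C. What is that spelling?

Cbb

A# is pitch class 10. The letter C alone is pitch class 0.
To reach pitch class 10 from C requires an offset of -2 semitones, i.e. double flat: Cbb.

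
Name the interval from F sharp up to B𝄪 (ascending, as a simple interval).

doubly augmented fourth

The letter names run F→B, a span of 3 letter steps, so the interval is some kind of fourth.
F# to B## is 7 semitones. A perfect fourth is 5, so 7 makes it doubly augmented.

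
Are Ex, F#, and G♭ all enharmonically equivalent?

E## is pitch class 6; F# is pitch class 6; Gb is pitch class 6.
All spellings map to pitch class 6, so they are enharmonically equivalent.

Yes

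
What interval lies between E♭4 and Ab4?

perfect fourth

Counting letters E–F–G–A gives a fourth.
Eb→Ab = 5 semitones, exactly the perfect fourth.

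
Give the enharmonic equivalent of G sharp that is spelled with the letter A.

G# is pitch class 8. The letter A alone is pitch class 9.
To reach pitch class 8 from A requires an offset of -1 semitone, i.e. flat: Ab.

Ab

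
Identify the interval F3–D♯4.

The letter names run F→D, a span of 5 letter steps, so the interval is some kind of sixth.
F to D# is 10 semitones. A major sixth is 9, so 10 makes it augmented.

augmented sixth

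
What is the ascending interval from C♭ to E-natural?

The letter names run C→E, a span of 2 letter steps, so the interval is some kind of third.
Cb to E is 5 semitones. A major third is 4, so 5 makes it augmented.

augmented third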